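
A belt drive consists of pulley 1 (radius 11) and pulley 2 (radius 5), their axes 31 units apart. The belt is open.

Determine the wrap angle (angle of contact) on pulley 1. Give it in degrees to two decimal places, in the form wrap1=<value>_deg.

wrap1=202.32_deg

open belt: β = asin((r2−r1)/C) = asin(-6/31) = -11.1599°
wrap1 = π − 2β = 202.3199°
wrap2 = π + 2β = 157.6801°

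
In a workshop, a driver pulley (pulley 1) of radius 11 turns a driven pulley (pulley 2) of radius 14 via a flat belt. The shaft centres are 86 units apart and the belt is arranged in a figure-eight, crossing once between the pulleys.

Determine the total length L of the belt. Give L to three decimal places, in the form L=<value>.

crossed belt: β = asin((r1+r2)/C) = asin(25/86) = 16.8997°
wrap1 = wrap2 = π + 2β = 213.7995°
tangent length = C·cosβ = 82.2861
L = (r1+r2)·wrap + 2·C·cosβ = 25·3.7315 + 2·82.2861 = 257.8598

L=257.860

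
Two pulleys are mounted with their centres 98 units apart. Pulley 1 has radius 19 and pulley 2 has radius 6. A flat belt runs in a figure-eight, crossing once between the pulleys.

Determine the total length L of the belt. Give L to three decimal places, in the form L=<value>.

crossed belt: β = asin((r1+r2)/C) = asin(25/98) = 14.7796°
wrap1 = wrap2 = π + 2β = 209.5593°
tangent length = C·cosβ = 94.7576
L = (r1+r2)·wrap + 2·C·cosβ = 25·3.6575 + 2·94.7576 = 280.9526

L=280.953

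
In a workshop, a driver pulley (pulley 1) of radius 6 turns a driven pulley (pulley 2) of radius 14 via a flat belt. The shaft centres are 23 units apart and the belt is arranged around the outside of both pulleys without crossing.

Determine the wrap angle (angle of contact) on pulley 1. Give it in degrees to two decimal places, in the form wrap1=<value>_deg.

open belt: β = asin((r2−r1)/C) = asin(8/23) = 20.3544°
wrap1 = π − 2β = 139.2912°
wrap2 = π + 2β = 220.7088°

wrap1=139.29_deg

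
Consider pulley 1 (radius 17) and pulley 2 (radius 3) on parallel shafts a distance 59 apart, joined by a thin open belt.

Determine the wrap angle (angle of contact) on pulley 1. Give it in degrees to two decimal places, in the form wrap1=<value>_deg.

open belt: β = asin((r2−r1)/C) = asin(-14/59) = -13.7265°
wrap1 = π − 2β = 207.4531°
wrap2 = π + 2β = 152.5469°

wrap1=207.45_deg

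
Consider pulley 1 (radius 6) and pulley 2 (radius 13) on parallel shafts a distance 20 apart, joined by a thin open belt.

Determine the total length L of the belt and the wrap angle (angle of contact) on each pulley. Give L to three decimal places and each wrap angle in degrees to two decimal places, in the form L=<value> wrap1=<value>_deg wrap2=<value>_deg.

open belt: β = asin((r2−r1)/C) = asin(7/20) = 20.4873°
wrap1 = π − 2β = 139.0254°
wrap2 = π + 2β = 220.9746°
tangent length = C·cosβ = 18.7350
L = r1·wrap1 + r2·wrap2 + 2·C·cosβ = 6·2.4265 + 13·3.8567 + 2·18.7350 = 102.1662

L=102.166 wrap1=139.03_deg wrap2=220.97_deg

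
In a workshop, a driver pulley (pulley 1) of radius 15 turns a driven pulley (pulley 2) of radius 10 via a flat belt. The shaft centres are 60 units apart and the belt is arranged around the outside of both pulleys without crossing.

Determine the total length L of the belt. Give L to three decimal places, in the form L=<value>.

open belt: β = asin((r2−r1)/C) = asin(-5/60) = -4.7802°
wrap1 = π − 2β = 189.5604°
wrap2 = π + 2β = 170.4396°
tangent length = C·cosβ = 59.7913
L = r1·wrap1 + r2·wrap2 + 2·C·cosβ = 15·3.3085 + 10·2.9747 + 2·59.7913 = 198.9567

L=198.957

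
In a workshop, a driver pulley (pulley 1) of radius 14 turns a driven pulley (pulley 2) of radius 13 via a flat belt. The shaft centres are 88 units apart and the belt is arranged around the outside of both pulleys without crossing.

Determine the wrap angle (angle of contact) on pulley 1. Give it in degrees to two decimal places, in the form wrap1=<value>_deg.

wrap1=181.30_deg

open belt: β = asin((r2−r1)/C) = asin(-1/88) = -0.6511°
wrap1 = π − 2β = 181.3022°
wrap2 = π + 2β = 178.6978°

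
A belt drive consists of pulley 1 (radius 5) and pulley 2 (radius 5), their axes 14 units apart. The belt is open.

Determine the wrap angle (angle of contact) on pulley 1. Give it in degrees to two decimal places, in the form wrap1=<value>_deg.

open belt: β = asin((r2−r1)/C) = asin(0/14) = 0.0000°
wrap1 = π − 2β = 180.0000°
wrap2 = π + 2β = 180.0000°

wrap1=180.00_deg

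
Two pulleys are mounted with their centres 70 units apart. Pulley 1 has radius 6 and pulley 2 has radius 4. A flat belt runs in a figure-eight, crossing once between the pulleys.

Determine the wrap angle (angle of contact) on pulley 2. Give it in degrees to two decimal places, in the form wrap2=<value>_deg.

wrap2=196.43_deg

crossed belt: β = asin((r1+r2)/C) = asin(10/70) = 8.2132°
wrap1 = wrap2 = π + 2β = 196.4264°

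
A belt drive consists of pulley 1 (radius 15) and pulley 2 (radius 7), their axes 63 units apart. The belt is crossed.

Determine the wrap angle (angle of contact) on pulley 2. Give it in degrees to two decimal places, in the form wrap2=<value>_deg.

crossed belt: β = asin((r1+r2)/C) = asin(22/63) = 20.4388°
wrap1 = wrap2 = π + 2β = 220.8776°

wrap2=220.88_deg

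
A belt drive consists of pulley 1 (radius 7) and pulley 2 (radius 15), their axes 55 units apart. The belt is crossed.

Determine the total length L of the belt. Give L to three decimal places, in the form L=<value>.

L=188.038

crossed belt: β = asin((r1+r2)/C) = asin(22/55) = 23.5782°
wrap1 = wrap2 = π + 2β = 227.1564°
tangent length = C·cosβ = 50.4083
L = (r1+r2)·wrap + 2·C·cosβ = 22·3.9646 + 2·50.4083 = 188.0384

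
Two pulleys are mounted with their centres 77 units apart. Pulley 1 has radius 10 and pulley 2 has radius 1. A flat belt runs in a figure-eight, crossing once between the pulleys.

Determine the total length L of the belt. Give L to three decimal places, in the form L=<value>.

L=190.132

crossed belt: β = asin((r1+r2)/C) = asin(11/77) = 8.2132°
wrap1 = wrap2 = π + 2β = 196.4264°
tangent length = C·cosβ = 76.2102
L = (r1+r2)·wrap + 2·C·cosβ = 11·3.4283 + 2·76.2102 = 190.1316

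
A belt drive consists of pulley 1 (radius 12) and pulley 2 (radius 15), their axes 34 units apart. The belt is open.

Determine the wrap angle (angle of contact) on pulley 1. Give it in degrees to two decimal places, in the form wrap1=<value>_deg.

wrap1=169.88_deg

open belt: β = asin((r2−r1)/C) = asin(3/34) = 5.0621°
wrap1 = π − 2β = 169.8758°
wrap2 = π + 2β = 190.1242°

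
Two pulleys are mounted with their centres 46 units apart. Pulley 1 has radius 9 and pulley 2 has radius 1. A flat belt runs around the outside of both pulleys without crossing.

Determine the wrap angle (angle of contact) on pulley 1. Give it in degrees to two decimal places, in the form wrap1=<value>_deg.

open belt: β = asin((r2−r1)/C) = asin(-8/46) = -10.0154°
wrap1 = π − 2β = 200.0308°
wrap2 = π + 2β = 159.9692°

wrap1=200.03_deg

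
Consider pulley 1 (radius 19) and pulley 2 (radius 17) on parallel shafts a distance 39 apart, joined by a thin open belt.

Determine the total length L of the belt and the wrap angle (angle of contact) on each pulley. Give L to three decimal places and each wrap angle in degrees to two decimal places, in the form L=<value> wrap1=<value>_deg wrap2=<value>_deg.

L=191.200 wrap1=185.88_deg wrap2=174.12_deg

open belt: β = asin((r2−r1)/C) = asin(-2/39) = -2.9395°
wrap1 = π − 2β = 185.8791°
wrap2 = π + 2β = 174.1209°
tangent length = C·cosβ = 38.9487
L = r1·wrap1 + r2·wrap2 + 2·C·cosβ = 19·3.2442 + 17·3.0390 + 2·38.9487 = 191.1999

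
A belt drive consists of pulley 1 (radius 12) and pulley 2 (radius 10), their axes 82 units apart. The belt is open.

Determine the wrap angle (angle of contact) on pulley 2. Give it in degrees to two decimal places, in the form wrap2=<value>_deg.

wrap2=177.20_deg

open belt: β = asin((r2−r1)/C) = asin(-2/82) = -1.3976°
wrap1 = π − 2β = 182.7952°
wrap2 = π + 2β = 177.2048°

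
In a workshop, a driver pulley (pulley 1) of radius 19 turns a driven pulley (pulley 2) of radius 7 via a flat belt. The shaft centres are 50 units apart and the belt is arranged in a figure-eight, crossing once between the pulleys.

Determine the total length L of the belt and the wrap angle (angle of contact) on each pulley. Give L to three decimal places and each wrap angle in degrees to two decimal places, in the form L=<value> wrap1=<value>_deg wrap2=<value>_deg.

L=195.534 wrap1=242.66_deg wrap2=242.66_deg

crossed belt: β = asin((r1+r2)/C) = asin(26/50) = 31.3323°
wrap1 = wrap2 = π + 2β = 242.6645°
tangent length = C·cosβ = 42.7083
L = (r1+r2)·wrap + 2·C·cosβ = 26·4.2353 + 2·42.7083 = 195.5343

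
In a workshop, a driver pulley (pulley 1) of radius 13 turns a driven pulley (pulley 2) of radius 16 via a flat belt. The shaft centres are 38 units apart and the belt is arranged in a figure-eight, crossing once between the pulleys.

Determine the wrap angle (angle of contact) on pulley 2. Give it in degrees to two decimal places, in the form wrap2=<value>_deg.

crossed belt: β = asin((r1+r2)/C) = asin(29/38) = 49.7434°
wrap1 = wrap2 = π + 2β = 279.4868°

wrap2=279.49_deg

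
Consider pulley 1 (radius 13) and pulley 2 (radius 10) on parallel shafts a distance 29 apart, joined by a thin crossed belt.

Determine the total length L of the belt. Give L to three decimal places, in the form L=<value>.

crossed belt: β = asin((r1+r2)/C) = asin(23/29) = 52.4765°
wrap1 = wrap2 = π + 2β = 284.9530°
tangent length = C·cosβ = 17.6635
L = (r1+r2)·wrap + 2·C·cosβ = 23·4.9734 + 2·17.6635 = 149.7145

L=149.714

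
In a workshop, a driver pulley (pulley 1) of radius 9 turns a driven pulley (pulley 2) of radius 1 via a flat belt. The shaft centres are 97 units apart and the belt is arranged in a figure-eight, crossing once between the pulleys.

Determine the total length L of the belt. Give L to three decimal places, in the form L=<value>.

L=226.448

crossed belt: β = asin((r1+r2)/C) = asin(10/97) = 5.9173°
wrap1 = wrap2 = π + 2β = 191.8346°
tangent length = C·cosβ = 96.4832
L = (r1+r2)·wrap + 2·C·cosβ = 10·3.3481 + 2·96.4832 = 226.4478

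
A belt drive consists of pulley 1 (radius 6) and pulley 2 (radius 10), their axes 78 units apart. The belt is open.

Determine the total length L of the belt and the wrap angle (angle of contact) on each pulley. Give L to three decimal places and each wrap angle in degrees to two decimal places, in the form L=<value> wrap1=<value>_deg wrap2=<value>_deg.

L=206.471 wrap1=174.12_deg wrap2=185.88_deg

open belt: β = asin((r2−r1)/C) = asin(4/78) = 2.9395°
wrap1 = π − 2β = 174.1209°
wrap2 = π + 2β = 185.8791°
tangent length = C·cosβ = 77.8974
L = r1·wrap1 + r2·wrap2 + 2·C·cosβ = 6·3.0390 + 10·3.2442 + 2·77.8974 = 206.4707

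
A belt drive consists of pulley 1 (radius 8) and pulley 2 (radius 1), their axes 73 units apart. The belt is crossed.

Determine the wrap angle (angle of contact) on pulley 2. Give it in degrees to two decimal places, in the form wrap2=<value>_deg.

crossed belt: β = asin((r1+r2)/C) = asin(9/73) = 7.0819°
wrap1 = wrap2 = π + 2β = 194.1638°

wrap2=194.16_deg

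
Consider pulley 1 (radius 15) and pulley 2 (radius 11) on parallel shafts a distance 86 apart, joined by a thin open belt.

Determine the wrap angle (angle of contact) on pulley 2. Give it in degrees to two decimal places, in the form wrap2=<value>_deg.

wrap2=174.67_deg

open belt: β = asin((r2−r1)/C) = asin(-4/86) = -2.6659°
wrap1 = π − 2β = 185.3318°
wrap2 = π + 2β = 174.6682°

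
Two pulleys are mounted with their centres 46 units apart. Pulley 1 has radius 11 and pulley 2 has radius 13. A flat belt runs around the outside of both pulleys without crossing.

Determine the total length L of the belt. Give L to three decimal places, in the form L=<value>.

L=167.485

open belt: β = asin((r2−r1)/C) = asin(2/46) = 2.4919°
wrap1 = π − 2β = 175.0162°
wrap2 = π + 2β = 184.9838°
tangent length = C·cosβ = 45.9565
L = r1·wrap1 + r2·wrap2 + 2·C·cosβ = 11·3.0546 + 13·3.2286 + 2·45.9565 = 167.4852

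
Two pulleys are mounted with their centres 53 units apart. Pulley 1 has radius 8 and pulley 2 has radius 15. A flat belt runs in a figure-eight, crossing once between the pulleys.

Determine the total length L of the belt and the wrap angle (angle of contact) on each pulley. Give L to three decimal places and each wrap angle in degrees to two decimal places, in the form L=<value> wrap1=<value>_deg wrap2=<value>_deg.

L=188.404 wrap1=231.44_deg wrap2=231.44_deg

crossed belt: β = asin((r1+r2)/C) = asin(23/53) = 25.7193°
wrap1 = wrap2 = π + 2β = 231.4386°
tangent length = C·cosβ = 47.7493
L = (r1+r2)·wrap + 2·C·cosβ = 23·4.0394 + 2·47.7493 = 188.4041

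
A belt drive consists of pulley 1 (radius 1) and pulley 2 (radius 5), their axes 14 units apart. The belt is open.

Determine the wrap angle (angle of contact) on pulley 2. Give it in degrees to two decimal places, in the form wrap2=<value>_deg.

open belt: β = asin((r2−r1)/C) = asin(4/14) = 16.6015°
wrap1 = π − 2β = 146.7969°
wrap2 = π + 2β = 213.2031°

wrap2=213.20_deg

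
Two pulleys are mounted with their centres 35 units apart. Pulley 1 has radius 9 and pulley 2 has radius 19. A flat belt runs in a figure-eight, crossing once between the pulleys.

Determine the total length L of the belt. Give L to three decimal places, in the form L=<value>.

L=181.893

crossed belt: β = asin((r1+r2)/C) = asin(28/35) = 53.1301°
wrap1 = wrap2 = π + 2β = 286.2602°
tangent length = C·cosβ = 21.0000
L = (r1+r2)·wrap + 2·C·cosβ = 28·4.9962 + 2·21.0000 = 181.8931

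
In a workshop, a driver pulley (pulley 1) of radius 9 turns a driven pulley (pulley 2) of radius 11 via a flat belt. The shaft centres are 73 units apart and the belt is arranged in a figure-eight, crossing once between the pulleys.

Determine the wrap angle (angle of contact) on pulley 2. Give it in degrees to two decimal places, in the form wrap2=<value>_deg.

crossed belt: β = asin((r1+r2)/C) = asin(20/73) = 15.9008°
wrap1 = wrap2 = π + 2β = 211.8016°

wrap2=211.80_deg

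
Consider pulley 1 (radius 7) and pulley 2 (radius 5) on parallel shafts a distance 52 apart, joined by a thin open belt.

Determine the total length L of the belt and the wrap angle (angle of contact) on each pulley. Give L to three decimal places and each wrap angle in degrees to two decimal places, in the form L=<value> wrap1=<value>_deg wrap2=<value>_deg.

L=141.776 wrap1=184.41_deg wrap2=175.59_deg

open belt: β = asin((r2−r1)/C) = asin(-2/52) = -2.2042°
wrap1 = π − 2β = 184.4085°
wrap2 = π + 2β = 175.5915°
tangent length = C·cosβ = 51.9615
L = r1·wrap1 + r2·wrap2 + 2·C·cosβ = 7·3.2185 + 5·3.0647 + 2·51.9615 = 141.7760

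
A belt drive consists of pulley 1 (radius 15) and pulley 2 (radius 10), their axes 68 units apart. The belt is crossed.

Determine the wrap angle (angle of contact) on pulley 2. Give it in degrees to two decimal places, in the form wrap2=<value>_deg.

wrap2=223.14_deg

crossed belt: β = asin((r1+r2)/C) = asin(25/68) = 21.5706°
wrap1 = wrap2 = π + 2β = 223.1412°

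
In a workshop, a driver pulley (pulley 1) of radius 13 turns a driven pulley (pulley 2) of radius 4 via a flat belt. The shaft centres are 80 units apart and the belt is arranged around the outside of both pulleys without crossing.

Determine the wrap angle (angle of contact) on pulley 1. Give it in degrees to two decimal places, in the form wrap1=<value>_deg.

wrap1=192.92_deg

open belt: β = asin((r2−r1)/C) = asin(-9/80) = -6.4594°
wrap1 = π − 2β = 192.9189°
wrap2 = π + 2β = 167.0811°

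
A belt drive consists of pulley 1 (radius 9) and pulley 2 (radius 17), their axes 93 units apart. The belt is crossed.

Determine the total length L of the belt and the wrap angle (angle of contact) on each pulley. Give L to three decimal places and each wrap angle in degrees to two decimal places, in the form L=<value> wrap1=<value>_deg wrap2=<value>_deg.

L=274.999 wrap1=212.47_deg wrap2=212.47_deg

crossed belt: β = asin((r1+r2)/C) = asin(26/93) = 16.2345°
wrap1 = wrap2 = π + 2β = 212.4691°
tangent length = C·cosβ = 89.2917
L = (r1+r2)·wrap + 2·C·cosβ = 26·3.7083 + 2·89.2917 = 274.9987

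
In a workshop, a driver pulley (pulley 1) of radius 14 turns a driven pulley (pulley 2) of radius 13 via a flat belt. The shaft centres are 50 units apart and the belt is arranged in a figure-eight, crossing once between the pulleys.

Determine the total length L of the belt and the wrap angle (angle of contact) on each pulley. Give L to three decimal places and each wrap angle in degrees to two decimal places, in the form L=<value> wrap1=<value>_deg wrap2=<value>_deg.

crossed belt: β = asin((r1+r2)/C) = asin(27/50) = 32.6836°
wrap1 = wrap2 = π + 2β = 245.3673°
tangent length = C·cosβ = 42.0833
L = (r1+r2)·wrap + 2·C·cosβ = 27·4.2825 + 2·42.0833 = 199.7931

L=199.793 wrap1=245.37_deg wrap2=245.37_deg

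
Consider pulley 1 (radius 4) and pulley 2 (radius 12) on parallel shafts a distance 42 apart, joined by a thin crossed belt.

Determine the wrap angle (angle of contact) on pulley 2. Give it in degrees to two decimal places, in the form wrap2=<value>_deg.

crossed belt: β = asin((r1+r2)/C) = asin(16/42) = 22.3927°
wrap1 = wrap2 = π + 2β = 224.7854°

wrap2=224.79_deg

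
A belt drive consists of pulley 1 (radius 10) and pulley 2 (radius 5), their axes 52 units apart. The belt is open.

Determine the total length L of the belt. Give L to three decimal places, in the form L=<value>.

L=151.605

open belt: β = asin((r2−r1)/C) = asin(-5/52) = -5.5177°
wrap1 = π − 2β = 191.0355°
wrap2 = π + 2β = 168.9645°
tangent length = C·cosβ = 51.7591
L = r1·wrap1 + r2·wrap2 + 2·C·cosβ = 10·3.3342 + 5·2.9490 + 2·51.7591 = 151.6050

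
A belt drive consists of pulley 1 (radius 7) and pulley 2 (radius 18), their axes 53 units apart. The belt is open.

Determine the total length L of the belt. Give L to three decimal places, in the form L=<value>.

L=186.831

open belt: β = asin((r2−r1)/C) = asin(11/53) = 11.9786°
wrap1 = π − 2β = 156.0427°
wrap2 = π + 2β = 203.9573°
tangent length = C·cosβ = 51.8459
L = r1·wrap1 + r2·wrap2 + 2·C·cosβ = 7·2.7235 + 18·3.5597 + 2·51.8459 = 186.8311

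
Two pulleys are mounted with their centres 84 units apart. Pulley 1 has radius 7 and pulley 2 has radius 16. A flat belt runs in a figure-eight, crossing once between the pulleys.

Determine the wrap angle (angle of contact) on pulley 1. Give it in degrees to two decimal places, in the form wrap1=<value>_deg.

crossed belt: β = asin((r1+r2)/C) = asin(23/84) = 15.8911°
wrap1 = wrap2 = π + 2β = 211.7822°

wrap1=211.78_deg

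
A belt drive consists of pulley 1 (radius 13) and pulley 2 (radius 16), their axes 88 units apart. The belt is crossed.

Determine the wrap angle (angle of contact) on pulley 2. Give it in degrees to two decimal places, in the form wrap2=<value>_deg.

wrap2=218.48_deg

crossed belt: β = asin((r1+r2)/C) = asin(29/88) = 19.2412°
wrap1 = wrap2 = π + 2β = 218.4824°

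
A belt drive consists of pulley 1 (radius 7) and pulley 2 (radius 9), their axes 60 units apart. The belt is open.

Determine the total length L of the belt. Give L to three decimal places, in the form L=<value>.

L=170.332

open belt: β = asin((r2−r1)/C) = asin(2/60) = 1.9102°
wrap1 = π − 2β = 176.1796°
wrap2 = π + 2β = 183.8204°
tangent length = C·cosβ = 59.9667
L = r1·wrap1 + r2·wrap2 + 2·C·cosβ = 7·3.0749 + 9·3.2083 + 2·59.9667 = 170.3322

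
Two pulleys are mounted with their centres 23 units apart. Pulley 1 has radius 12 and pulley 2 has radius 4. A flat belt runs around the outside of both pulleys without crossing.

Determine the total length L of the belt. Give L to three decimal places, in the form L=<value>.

L=99.077

open belt: β = asin((r2−r1)/C) = asin(-8/23) = -20.3544°
wrap1 = π − 2β = 220.7088°
wrap2 = π + 2β = 139.2912°
tangent length = C·cosβ = 21.5639
L = r1·wrap1 + r2·wrap2 + 2·C·cosβ = 12·3.8521 + 4·2.4311 + 2·21.5639 = 99.0772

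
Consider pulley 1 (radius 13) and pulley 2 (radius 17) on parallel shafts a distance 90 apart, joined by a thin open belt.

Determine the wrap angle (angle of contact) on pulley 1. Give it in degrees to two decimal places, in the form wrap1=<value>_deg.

wrap1=174.91_deg

open belt: β = asin((r2−r1)/C) = asin(4/90) = 2.5473°
wrap1 = π − 2β = 174.9054°
wrap2 = π + 2β = 185.0946°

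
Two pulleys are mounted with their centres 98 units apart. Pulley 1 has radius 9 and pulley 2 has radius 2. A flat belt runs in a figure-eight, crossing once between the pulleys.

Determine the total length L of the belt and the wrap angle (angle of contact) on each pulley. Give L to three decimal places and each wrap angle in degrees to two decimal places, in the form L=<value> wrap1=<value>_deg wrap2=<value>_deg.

crossed belt: β = asin((r1+r2)/C) = asin(11/98) = 6.4447°
wrap1 = wrap2 = π + 2β = 192.8895°
tangent length = C·cosβ = 97.3807
L = (r1+r2)·wrap + 2·C·cosβ = 11·3.3666 + 2·97.3807 = 231.7935

L=231.794 wrap1=192.89_deg wrap2=192.89_deg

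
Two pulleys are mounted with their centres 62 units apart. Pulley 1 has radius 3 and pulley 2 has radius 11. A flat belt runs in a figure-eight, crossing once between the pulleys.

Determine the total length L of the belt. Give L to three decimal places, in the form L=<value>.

L=171.157

crossed belt: β = asin((r1+r2)/C) = asin(14/62) = 13.0503°
wrap1 = wrap2 = π + 2β = 206.1006°
tangent length = C·cosβ = 60.3987
L = (r1+r2)·wrap + 2·C·cosβ = 14·3.5971 + 2·60.3987 = 171.1572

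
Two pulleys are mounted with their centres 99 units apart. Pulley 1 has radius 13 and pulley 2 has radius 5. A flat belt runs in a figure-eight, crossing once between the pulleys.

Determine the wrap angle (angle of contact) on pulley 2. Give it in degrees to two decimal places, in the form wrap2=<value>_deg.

wrap2=200.95_deg

crossed belt: β = asin((r1+r2)/C) = asin(18/99) = 10.4757°
wrap1 = wrap2 = π + 2β = 200.9514°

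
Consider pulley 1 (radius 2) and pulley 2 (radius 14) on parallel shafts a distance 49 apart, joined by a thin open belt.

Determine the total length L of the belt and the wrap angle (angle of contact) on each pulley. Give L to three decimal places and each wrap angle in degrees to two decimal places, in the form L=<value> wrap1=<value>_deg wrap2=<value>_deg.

open belt: β = asin((r2−r1)/C) = asin(12/49) = 14.1758°
wrap1 = π − 2β = 151.6484°
wrap2 = π + 2β = 208.3516°
tangent length = C·cosβ = 47.5079
L = r1·wrap1 + r2·wrap2 + 2·C·cosβ = 2·2.6468 + 14·3.6364 + 2·47.5079 = 151.2192

L=151.219 wrap1=151.65_deg wrap2=208.35_deg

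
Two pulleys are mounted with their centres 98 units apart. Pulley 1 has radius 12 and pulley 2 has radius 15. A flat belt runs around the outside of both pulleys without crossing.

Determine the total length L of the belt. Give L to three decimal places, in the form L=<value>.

open belt: β = asin((r2−r1)/C) = asin(3/98) = 1.7542°
wrap1 = π − 2β = 176.4915°
wrap2 = π + 2β = 183.5085°
tangent length = C·cosβ = 97.9541
L = r1·wrap1 + r2·wrap2 + 2·C·cosβ = 12·3.0804 + 15·3.2028 + 2·97.9541 = 280.9148

L=280.915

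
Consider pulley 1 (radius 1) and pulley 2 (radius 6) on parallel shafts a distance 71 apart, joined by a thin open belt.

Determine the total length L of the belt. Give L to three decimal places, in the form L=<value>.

open belt: β = asin((r2−r1)/C) = asin(5/71) = 4.0383°
wrap1 = π − 2β = 171.9235°
wrap2 = π + 2β = 188.0765°
tangent length = C·cosβ = 70.8237
L = r1·wrap1 + r2·wrap2 + 2·C·cosβ = 1·3.0006 + 6·3.2826 + 2·70.8237 = 164.3434

L=164.343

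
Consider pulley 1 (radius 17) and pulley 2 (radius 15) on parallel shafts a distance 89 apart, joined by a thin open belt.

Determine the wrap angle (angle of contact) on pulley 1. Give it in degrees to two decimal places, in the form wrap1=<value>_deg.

wrap1=182.58_deg

open belt: β = asin((r2−r1)/C) = asin(-2/89) = -1.2877°
wrap1 = π − 2β = 182.5753°
wrap2 = π + 2β = 177.4247°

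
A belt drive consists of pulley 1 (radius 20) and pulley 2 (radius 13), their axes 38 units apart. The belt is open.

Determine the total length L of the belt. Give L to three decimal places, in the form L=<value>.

L=180.966

open belt: β = asin((r2−r1)/C) = asin(-7/38) = -10.6151°
wrap1 = π − 2β = 201.2302°
wrap2 = π + 2β = 158.7698°
tangent length = C·cosβ = 37.3497
L = r1·wrap1 + r2·wrap2 + 2·C·cosβ = 20·3.5121 + 13·2.7711 + 2·37.3497 = 180.9657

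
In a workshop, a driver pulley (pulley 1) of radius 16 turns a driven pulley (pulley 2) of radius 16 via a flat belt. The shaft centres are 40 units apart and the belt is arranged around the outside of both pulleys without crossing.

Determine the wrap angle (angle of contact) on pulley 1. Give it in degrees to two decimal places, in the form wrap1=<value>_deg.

wrap1=180.00_deg

open belt: β = asin((r2−r1)/C) = asin(0/40) = 0.0000°
wrap1 = π − 2β = 180.0000°
wrap2 = π + 2β = 180.0000°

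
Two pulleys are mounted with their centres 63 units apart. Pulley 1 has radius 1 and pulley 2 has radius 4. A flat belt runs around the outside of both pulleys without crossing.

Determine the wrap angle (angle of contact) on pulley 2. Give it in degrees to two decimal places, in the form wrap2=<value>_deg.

wrap2=185.46_deg

open belt: β = asin((r2−r1)/C) = asin(3/63) = 2.7294°
wrap1 = π − 2β = 174.5412°
wrap2 = π + 2β = 185.4588°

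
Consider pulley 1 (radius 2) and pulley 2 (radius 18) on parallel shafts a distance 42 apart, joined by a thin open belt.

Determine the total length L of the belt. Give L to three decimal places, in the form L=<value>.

open belt: β = asin((r2−r1)/C) = asin(16/42) = 22.3927°
wrap1 = π − 2β = 135.2146°
wrap2 = π + 2β = 224.7854°
tangent length = C·cosβ = 38.8330
L = r1·wrap1 + r2·wrap2 + 2·C·cosβ = 2·2.3599 + 18·3.9232 + 2·38.8330 = 153.0042

L=153.004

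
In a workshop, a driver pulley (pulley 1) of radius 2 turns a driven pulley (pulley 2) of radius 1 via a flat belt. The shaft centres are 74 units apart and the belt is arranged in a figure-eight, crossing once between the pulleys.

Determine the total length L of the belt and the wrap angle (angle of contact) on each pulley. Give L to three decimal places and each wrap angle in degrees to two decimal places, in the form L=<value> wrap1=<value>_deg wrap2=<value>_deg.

L=157.546 wrap1=184.65_deg wrap2=184.65_deg

crossed belt: β = asin((r1+r2)/C) = asin(3/74) = 2.3234°
wrap1 = wrap2 = π + 2β = 184.6469°
tangent length = C·cosβ = 73.9392
L = (r1+r2)·wrap + 2·C·cosβ = 3·3.2227 + 2·73.9392 = 157.5464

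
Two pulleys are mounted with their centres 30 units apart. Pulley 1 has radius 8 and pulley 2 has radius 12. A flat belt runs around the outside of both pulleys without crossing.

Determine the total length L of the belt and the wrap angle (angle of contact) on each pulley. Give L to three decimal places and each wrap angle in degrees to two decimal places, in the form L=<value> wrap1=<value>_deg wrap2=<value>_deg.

open belt: β = asin((r2−r1)/C) = asin(4/30) = 7.6623°
wrap1 = π − 2β = 164.6755°
wrap2 = π + 2β = 195.3245°
tangent length = C·cosβ = 29.7321
L = r1·wrap1 + r2·wrap2 + 2·C·cosβ = 8·2.8741 + 12·3.4091 + 2·29.7321 = 123.3660

L=123.366 wrap1=164.68_deg wrap2=195.32_deg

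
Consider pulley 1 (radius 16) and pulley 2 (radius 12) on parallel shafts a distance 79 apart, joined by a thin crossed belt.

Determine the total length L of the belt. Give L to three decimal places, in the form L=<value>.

crossed belt: β = asin((r1+r2)/C) = asin(28/79) = 20.7585°
wrap1 = wrap2 = π + 2β = 221.5171°
tangent length = C·cosβ = 73.8715
L = (r1+r2)·wrap + 2·C·cosβ = 28·3.8662 + 2·73.8715 = 255.9967

L=255.997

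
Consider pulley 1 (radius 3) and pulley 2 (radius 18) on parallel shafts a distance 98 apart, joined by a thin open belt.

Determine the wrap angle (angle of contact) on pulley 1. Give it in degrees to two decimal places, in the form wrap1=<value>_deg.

open belt: β = asin((r2−r1)/C) = asin(15/98) = 8.8044°
wrap1 = π − 2β = 162.3913°
wrap2 = π + 2β = 197.6087°

wrap1=162.39_deg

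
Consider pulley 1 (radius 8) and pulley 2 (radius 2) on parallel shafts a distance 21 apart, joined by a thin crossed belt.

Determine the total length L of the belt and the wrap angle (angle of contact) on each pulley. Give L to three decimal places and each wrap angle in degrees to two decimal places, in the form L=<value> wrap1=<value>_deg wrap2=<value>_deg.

crossed belt: β = asin((r1+r2)/C) = asin(10/21) = 28.4369°
wrap1 = wrap2 = π + 2β = 236.8738°
tangent length = C·cosβ = 18.4662
L = (r1+r2)·wrap + 2·C·cosβ = 10·4.1342 + 2·18.4662 = 78.2746

L=78.275 wrap1=236.87_deg wrap2=236.87_deg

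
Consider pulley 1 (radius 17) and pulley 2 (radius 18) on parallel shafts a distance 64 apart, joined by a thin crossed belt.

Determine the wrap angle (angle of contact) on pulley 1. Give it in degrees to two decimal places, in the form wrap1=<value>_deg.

crossed belt: β = asin((r1+r2)/C) = asin(35/64) = 33.1529°
wrap1 = wrap2 = π + 2β = 246.3058°

wrap1=246.31_deg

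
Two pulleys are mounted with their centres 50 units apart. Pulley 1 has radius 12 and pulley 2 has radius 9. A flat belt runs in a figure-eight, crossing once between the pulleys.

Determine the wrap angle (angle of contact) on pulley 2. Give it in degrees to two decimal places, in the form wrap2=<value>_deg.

wrap2=229.67_deg

crossed belt: β = asin((r1+r2)/C) = asin(21/50) = 24.8346°
wrap1 = wrap2 = π + 2β = 229.6692°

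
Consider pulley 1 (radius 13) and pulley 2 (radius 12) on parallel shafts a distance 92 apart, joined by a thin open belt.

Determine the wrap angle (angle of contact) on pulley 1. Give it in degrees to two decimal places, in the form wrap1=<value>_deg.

wrap1=181.25_deg

open belt: β = asin((r2−r1)/C) = asin(-1/92) = -0.6228°
wrap1 = π − 2β = 181.2456°
wrap2 = π + 2β = 178.7544°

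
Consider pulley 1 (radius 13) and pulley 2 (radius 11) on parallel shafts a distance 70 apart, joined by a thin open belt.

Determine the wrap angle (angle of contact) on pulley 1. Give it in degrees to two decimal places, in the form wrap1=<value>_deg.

open belt: β = asin((r2−r1)/C) = asin(-2/70) = -1.6372°
wrap1 = π − 2β = 183.2745°
wrap2 = π + 2β = 176.7255°

wrap1=183.27_deg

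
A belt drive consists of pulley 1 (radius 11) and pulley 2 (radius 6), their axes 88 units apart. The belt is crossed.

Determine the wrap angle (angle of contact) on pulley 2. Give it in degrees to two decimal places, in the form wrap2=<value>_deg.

crossed belt: β = asin((r1+r2)/C) = asin(17/88) = 11.1385°
wrap1 = wrap2 = π + 2β = 202.2771°

wrap2=202.28_deg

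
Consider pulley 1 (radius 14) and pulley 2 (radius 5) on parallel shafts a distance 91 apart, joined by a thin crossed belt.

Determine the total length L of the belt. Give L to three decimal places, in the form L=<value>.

L=245.672

crossed belt: β = asin((r1+r2)/C) = asin(19/91) = 12.0515°
wrap1 = wrap2 = π + 2β = 204.1030°
tangent length = C·cosβ = 88.9944
L = (r1+r2)·wrap + 2·C·cosβ = 19·3.5623 + 2·88.9944 = 245.6719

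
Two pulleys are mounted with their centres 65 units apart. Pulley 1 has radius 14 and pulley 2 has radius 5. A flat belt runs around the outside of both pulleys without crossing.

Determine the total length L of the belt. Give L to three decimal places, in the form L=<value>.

open belt: β = asin((r2−r1)/C) = asin(-9/65) = -7.9588°
wrap1 = π − 2β = 195.9177°
wrap2 = π + 2β = 164.0823°
tangent length = C·cosβ = 64.3739
L = r1·wrap1 + r2·wrap2 + 2·C·cosβ = 14·3.4194 + 5·2.8638 + 2·64.3739 = 190.9384

L=190.938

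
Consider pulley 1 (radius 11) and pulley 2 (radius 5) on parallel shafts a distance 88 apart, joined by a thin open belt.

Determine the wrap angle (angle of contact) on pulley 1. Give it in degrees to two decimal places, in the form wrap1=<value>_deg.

open belt: β = asin((r2−r1)/C) = asin(-6/88) = -3.9096°
wrap1 = π − 2β = 187.8191°
wrap2 = π + 2β = 172.1809°

wrap1=187.82_deg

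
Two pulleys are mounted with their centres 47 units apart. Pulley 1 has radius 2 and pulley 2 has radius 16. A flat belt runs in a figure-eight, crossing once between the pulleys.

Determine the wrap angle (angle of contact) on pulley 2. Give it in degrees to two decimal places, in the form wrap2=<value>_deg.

crossed belt: β = asin((r1+r2)/C) = asin(18/47) = 22.5183°
wrap1 = wrap2 = π + 2β = 225.0366°

wrap2=225.04_deg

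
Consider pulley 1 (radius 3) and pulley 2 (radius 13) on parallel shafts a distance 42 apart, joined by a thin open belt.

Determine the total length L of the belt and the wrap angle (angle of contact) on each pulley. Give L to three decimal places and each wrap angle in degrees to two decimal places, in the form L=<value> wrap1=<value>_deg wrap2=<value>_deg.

L=136.658 wrap1=152.45_deg wrap2=207.55_deg

open belt: β = asin((r2−r1)/C) = asin(10/42) = 13.7741°
wrap1 = π − 2β = 152.4517°
wrap2 = π + 2β = 207.5483°
tangent length = C·cosβ = 40.7922
L = r1·wrap1 + r2·wrap2 + 2·C·cosβ = 3·2.6608 + 13·3.6224 + 2·40.7922 = 136.6579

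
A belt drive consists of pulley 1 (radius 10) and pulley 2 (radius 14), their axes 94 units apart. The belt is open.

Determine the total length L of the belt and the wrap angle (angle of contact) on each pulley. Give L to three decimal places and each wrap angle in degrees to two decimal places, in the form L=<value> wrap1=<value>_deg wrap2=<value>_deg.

L=263.568 wrap1=175.12_deg wrap2=184.88_deg

open belt: β = asin((r2−r1)/C) = asin(4/94) = 2.4389°
wrap1 = π − 2β = 175.1223°
wrap2 = π + 2β = 184.8777°
tangent length = C·cosβ = 93.9149
L = r1·wrap1 + r2·wrap2 + 2·C·cosβ = 10·3.0565 + 14·3.2267 + 2·93.9149 = 263.5685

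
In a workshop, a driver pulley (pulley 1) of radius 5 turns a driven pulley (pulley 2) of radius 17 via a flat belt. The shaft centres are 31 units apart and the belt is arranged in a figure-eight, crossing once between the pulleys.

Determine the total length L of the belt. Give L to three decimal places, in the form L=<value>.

L=147.513

crossed belt: β = asin((r1+r2)/C) = asin(22/31) = 45.2087°
wrap1 = wrap2 = π + 2β = 270.4174°
tangent length = C·cosβ = 21.8403
L = (r1+r2)·wrap + 2·C·cosβ = 22·4.7197 + 2·21.8403 = 147.5135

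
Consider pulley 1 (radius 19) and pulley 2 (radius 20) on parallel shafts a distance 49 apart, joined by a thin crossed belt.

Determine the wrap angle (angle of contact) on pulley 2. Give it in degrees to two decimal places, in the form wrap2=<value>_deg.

crossed belt: β = asin((r1+r2)/C) = asin(39/49) = 52.7421°
wrap1 = wrap2 = π + 2β = 285.4842°

wrap2=285.48_deg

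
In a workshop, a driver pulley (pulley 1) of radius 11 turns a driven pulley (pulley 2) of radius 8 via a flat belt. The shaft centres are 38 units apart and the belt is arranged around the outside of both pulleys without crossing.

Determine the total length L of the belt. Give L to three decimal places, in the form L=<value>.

L=135.927

open belt: β = asin((r2−r1)/C) = asin(-3/38) = -4.5281°
wrap1 = π − 2β = 189.0561°
wrap2 = π + 2β = 170.9439°
tangent length = C·cosβ = 37.8814
L = r1·wrap1 + r2·wrap2 + 2·C·cosβ = 11·3.2997 + 8·2.9835 + 2·37.8814 = 135.9272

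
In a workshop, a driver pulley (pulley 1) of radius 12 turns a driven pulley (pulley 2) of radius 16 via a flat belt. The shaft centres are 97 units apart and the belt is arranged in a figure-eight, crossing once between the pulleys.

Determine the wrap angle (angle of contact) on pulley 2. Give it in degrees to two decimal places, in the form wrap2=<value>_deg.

crossed belt: β = asin((r1+r2)/C) = asin(28/97) = 16.7777°
wrap1 = wrap2 = π + 2β = 213.5555°

wrap2=213.56_deg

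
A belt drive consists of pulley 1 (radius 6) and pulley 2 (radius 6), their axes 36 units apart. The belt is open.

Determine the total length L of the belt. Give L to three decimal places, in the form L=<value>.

open belt: β = asin((r2−r1)/C) = asin(0/36) = 0.0000°
wrap1 = π − 2β = 180.0000°
wrap2 = π + 2β = 180.0000°
tangent length = C·cosβ = 36.0000
L = r1·wrap1 + r2·wrap2 + 2·C·cosβ = 6·3.1416 + 6·3.1416 + 2·36.0000 = 109.6991

L=109.699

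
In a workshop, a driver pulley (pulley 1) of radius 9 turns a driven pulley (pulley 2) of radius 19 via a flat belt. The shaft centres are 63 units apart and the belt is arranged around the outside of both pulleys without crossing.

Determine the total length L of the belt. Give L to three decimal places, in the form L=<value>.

open belt: β = asin((r2−r1)/C) = asin(10/63) = 9.1332°
wrap1 = π − 2β = 161.7336°
wrap2 = π + 2β = 198.2664°
tangent length = C·cosβ = 62.2013
L = r1·wrap1 + r2·wrap2 + 2·C·cosβ = 9·2.8228 + 19·3.4604 + 2·62.2013 = 215.5553

L=215.555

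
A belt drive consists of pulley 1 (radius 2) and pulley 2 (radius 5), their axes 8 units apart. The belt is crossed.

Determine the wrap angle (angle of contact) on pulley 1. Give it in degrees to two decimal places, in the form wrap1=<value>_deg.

wrap1=302.09_deg

crossed belt: β = asin((r1+r2)/C) = asin(7/8) = 61.0450°
wrap1 = wrap2 = π + 2β = 302.0900°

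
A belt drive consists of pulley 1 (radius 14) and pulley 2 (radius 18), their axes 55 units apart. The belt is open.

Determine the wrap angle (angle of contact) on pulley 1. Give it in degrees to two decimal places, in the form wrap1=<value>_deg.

wrap1=171.66_deg

open belt: β = asin((r2−r1)/C) = asin(4/55) = 4.1706°
wrap1 = π − 2β = 171.6587°
wrap2 = π + 2β = 188.3413°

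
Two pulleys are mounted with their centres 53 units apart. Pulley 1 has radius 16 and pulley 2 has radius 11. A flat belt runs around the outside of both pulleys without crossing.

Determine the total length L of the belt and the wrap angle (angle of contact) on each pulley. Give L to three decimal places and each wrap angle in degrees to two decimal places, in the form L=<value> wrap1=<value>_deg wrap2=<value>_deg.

open belt: β = asin((r2−r1)/C) = asin(-5/53) = -5.4133°
wrap1 = π − 2β = 190.8266°
wrap2 = π + 2β = 169.1734°
tangent length = C·cosβ = 52.7636
L = r1·wrap1 + r2·wrap2 + 2·C·cosβ = 16·3.3306 + 11·2.9526 + 2·52.7636 = 191.2951

L=191.295 wrap1=190.83_deg wrap2=169.17_deg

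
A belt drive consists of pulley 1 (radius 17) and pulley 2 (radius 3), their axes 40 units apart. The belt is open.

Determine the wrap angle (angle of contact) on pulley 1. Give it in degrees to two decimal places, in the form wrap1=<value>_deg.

open belt: β = asin((r2−r1)/C) = asin(-14/40) = -20.4873°
wrap1 = π − 2β = 220.9746°
wrap2 = π + 2β = 139.0254°

wrap1=220.97_deg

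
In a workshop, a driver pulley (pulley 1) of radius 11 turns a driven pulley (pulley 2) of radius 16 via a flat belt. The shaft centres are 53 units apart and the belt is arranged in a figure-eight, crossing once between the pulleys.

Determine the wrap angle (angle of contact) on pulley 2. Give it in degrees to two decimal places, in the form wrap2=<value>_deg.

wrap2=241.25_deg

crossed belt: β = asin((r1+r2)/C) = asin(27/53) = 30.6261°
wrap1 = wrap2 = π + 2β = 241.2523°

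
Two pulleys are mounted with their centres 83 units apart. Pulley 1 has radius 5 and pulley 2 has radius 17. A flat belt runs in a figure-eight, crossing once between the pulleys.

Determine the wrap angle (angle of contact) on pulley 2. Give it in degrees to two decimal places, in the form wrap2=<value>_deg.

crossed belt: β = asin((r1+r2)/C) = asin(22/83) = 15.3705°
wrap1 = wrap2 = π + 2β = 210.7411°

wrap2=210.74_deg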